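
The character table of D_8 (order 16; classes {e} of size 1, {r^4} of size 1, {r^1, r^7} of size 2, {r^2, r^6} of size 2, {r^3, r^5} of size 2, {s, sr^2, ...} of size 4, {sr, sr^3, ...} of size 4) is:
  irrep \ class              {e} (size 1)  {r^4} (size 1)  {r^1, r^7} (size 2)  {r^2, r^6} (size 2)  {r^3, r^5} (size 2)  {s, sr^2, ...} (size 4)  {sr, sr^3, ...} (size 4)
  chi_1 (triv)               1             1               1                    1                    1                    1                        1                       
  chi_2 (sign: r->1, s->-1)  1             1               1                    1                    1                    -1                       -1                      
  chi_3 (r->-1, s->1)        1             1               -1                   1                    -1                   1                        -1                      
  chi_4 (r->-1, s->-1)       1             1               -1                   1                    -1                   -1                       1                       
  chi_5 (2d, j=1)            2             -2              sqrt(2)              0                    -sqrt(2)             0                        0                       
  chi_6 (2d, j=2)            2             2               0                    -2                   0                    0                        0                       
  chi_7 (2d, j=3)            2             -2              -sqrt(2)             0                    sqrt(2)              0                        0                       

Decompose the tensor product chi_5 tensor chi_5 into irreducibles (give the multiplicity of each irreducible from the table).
chi_5 tensor chi_5 = chi_1 + chi_2 + chi_6 (all other irreducibles have multiplicity 0).

Explanation: The character of a tensor product is the pointwise product (chi_5 * chi_5)(C) = chi_5(C) * chi_5(C):
  {e}: (2)*(2), {r^4}: (-2)*(-2), {r^1, r^7}: (sqrt(2))*(sqrt(2)), {r^2, r^6}: (0)*(0), {r^3, r^5}: (-sqrt(2))*(-sqrt(2)), {s, sr^2, ...}: (0)*(0), {sr, sr^3, ...}: (0)*(0)
so (chi_5 * chi_5) takes values
  {e} -> 4, {r^4} -> 4, {r^1, r^7} -> 2, {r^2, r^6} -> 0, {r^3, r^5} -> 2, {s, sr^2, ...} -> 0, {sr, sr^3, ...} -> 0.
Now take the inner product of this character with each irreducible chi from the table, <chi_5*chi_5, chi> = (1/16) sum_C |C| (chi_5*chi_5)(C) conj(chi(C)):
  <chi_5*chi_5, chi_1> = (1/16)[1*(4)*conj(1) + 1*(4)*conj(1) + 2*(2)*conj(1) + 2*(0)*conj(1) + 2*(2)*conj(1) + 4*(0)*conj(1) + 4*(0)*conj(1)]
      = (1/16)[(4) + (4) + (4) + (0) + (4) + (0) + (0)] = 16/16 = 1
  <chi_5*chi_5, chi_2> = (1/16)[1*(4)*conj(1) + 1*(4)*conj(1) + 2*(2)*conj(1) + 2*(0)*conj(1) + 2*(2)*conj(1) + 4*(0)*conj(-1) + 4*(0)*conj(-1)]
      = (1/16)[(4) + (4) + (4) + (0) + (4) + (0) + (0)] = 16/16 = 1
  <chi_5*chi_5, chi_3> = (1/16)[1*(4)*conj(1) + 1*(4)*conj(1) + 2*(2)*conj(-1) + 2*(0)*conj(1) + 2*(2)*conj(-1) + 4*(0)*conj(1) + 4*(0)*conj(-1)]
      = (1/16)[(4) + (4) + (-4) + (0) + (-4) + (0) + (0)] = 0/16 = 0
  <chi_5*chi_5, chi_4> = (1/16)[1*(4)*conj(1) + 1*(4)*conj(1) + 2*(2)*conj(-1) + 2*(0)*conj(1) + 2*(2)*conj(-1) + 4*(0)*conj(-1) + 4*(0)*conj(1)]
      = (1/16)[(4) + (4) + (-4) + (0) + (-4) + (0) + (0)] = 0/16 = 0
  <chi_5*chi_5, chi_5> = (1/16)[1*(4)*conj(2) + 1*(4)*conj(-2) + 2*(2)*conj(sqrt(2)) + 2*(0)*conj(0) + 2*(2)*conj(-sqrt(2)) + 4*(0)*conj(0) + 4*(0)*conj(0)]
      = (1/16)[(8) + (-8) + (4*sqrt(2)) + (0) + (-4*sqrt(2)) + (0) + (0)] = 0/16 = 0
  <chi_5*chi_5, chi_6> = (1/16)[1*(4)*conj(2) + 1*(4)*conj(2) + 2*(2)*conj(0) + 2*(0)*conj(-2) + 2*(2)*conj(0) + 4*(0)*conj(0) + 4*(0)*conj(0)]
      = (1/16)[(8) + (8) + (0) + (0) + (0) + (0) + (0)] = 16/16 = 1
  <chi_5*chi_5, chi_7> = (1/16)[1*(4)*conj(2) + 1*(4)*conj(-2) + 2*(2)*conj(-sqrt(2)) + 2*(0)*conj(0) + 2*(2)*conj(sqrt(2)) + 4*(0)*conj(0) + 4*(0)*conj(0)]
      = (1/16)[(8) + (-8) + (-4*sqrt(2)) + (0) + (4*sqrt(2)) + (0) + (0)] = 0/16 = 0
Hence the multiplicities are chi_1: 1, chi_2: 1, chi_6: 1. Dimension check: dim(chi_5)*dim(chi_5) = 2*2 = 4 and sum (mult * dim) = 1*1 + 1*1 + 1*2 = 4.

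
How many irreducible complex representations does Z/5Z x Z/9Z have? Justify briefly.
45

Working: The number of irreducible complex representations of a finite group equals its number of conjugacy classes. Z/5Z x Z/9Z is abelian of order 45, so every element is its own conjugacy class: 45 classes, so Z/5Z x Z/9Z (order 45) has exactly 45 irreducible complex representations.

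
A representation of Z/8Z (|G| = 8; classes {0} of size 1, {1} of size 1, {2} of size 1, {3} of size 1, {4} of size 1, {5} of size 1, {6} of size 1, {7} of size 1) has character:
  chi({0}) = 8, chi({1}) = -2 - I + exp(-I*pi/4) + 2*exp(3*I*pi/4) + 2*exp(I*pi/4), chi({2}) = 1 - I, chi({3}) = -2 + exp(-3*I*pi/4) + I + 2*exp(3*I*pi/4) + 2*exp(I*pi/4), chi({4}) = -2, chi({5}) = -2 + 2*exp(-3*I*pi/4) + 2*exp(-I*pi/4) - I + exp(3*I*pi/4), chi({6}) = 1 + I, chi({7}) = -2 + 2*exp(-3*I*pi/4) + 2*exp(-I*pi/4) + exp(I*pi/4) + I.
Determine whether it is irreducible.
Not irreducible (reducible): <chi, chi> = 14 > 1.

Details: <chi, chi> = (1/|G|) sum_C |C| * |chi(C)|^2 = (1/8)[1*|8|^2 + 1*|-2 - I + exp(-I*pi/4) + 2*exp(3*I*pi/4) + 2*exp(I*pi/4)|^2 + 1*|1 - I|^2 + 1*|-2 + exp(-3*I*pi/4) + I + 2*exp(3*I*pi/4) + 2*exp(I*pi/4)|^2 + 1*|-2|^2 + 1*|-2 + 2*exp(-3*I*pi/4) + 2*exp(-I*pi/4) - I + exp(3*I*pi/4)|^2 + 1*|1 + I|^2 + 1*|-2 + 2*exp(-3*I*pi/4) + 2*exp(-I*pi/4) + exp(I*pi/4) + I|^2]
  = (1/8)[(64) + (10 - 7*exp(I*pi/4) - 3*exp(3*I*pi/4) - 2*exp(-3*I*pi/4) - 8*exp(-I*pi/4)) + (2) + (10 - 8*exp(3*I*pi/4) - 2*exp(I*pi/4) - 3*exp(-I*pi/4) - 7*exp(-3*I*pi/4)) + (4) + (10 - 8*exp(3*I*pi/4) - 2*exp(I*pi/4) - 3*exp(-I*pi/4) - 7*exp(-3*I*pi/4)) + (2) + (10 - 7*exp(I*pi/4) - 3*exp(3*I*pi/4) - 2*exp(-3*I*pi/4) - 8*exp(-I*pi/4))] = 112/8 = 14.
(Exp terms are combined using exp(i*s)*conj(exp(i*t)) = exp(i*(s-t)), and sums of them are collapsed using the identity that for every m > 1 the m distinct m-th roots of unity sum to 0, e.g. 1 + exp(2*I*pi/3) + exp(-2*I*pi/3) = 0.)
A character is irreducible iff <chi, chi> = 1, so this representation is reducible.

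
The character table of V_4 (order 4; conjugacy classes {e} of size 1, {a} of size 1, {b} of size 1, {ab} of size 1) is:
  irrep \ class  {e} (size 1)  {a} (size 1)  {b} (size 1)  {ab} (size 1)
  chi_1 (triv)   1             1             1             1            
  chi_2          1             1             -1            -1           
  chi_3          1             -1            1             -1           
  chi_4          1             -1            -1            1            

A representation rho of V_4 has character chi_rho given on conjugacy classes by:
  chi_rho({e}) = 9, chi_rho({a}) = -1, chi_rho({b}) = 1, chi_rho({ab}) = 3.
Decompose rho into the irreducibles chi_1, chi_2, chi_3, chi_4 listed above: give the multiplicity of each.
Multiplicities: chi_1: 3, chi_2: 1, chi_3: 2, chi_4: 3.

Explanation: Use <chi_rho, chi> = (1/|G|) sum_C |C| * chi_rho(C) * conj(chi(C)) with |G| = 4 for each irreducible chi in the table:
  <chi_rho, chi_1> = (1/4)[1*(9)*conj(1) + 1*(-1)*conj(1) + 1*(1)*conj(1) + 1*(3)*conj(1)]
      = (1/4)[(9) + (-1) + (1) + (3)] = 12/4 = 3
  <chi_rho, chi_2> = (1/4)[1*(9)*conj(1) + 1*(-1)*conj(1) + 1*(1)*conj(-1) + 1*(3)*conj(-1)]
      = (1/4)[(9) + (-1) + (-1) + (-3)] = 4/4 = 1
  <chi_rho, chi_3> = (1/4)[1*(9)*conj(1) + 1*(-1)*conj(-1) + 1*(1)*conj(1) + 1*(3)*conj(-1)]
      = (1/4)[(9) + (1) + (1) + (-3)] = 8/4 = 2
  <chi_rho, chi_4> = (1/4)[1*(9)*conj(1) + 1*(-1)*conj(-1) + 1*(1)*conj(-1) + 1*(3)*conj(1)]
      = (1/4)[(9) + (1) + (-1) + (3)] = 12/4 = 3
Dimension check: dim(rho) = sum (mult * dim) = 3*1 + 1*1 + 2*1 + 3*1 = 9 = chi_rho(e) = 9.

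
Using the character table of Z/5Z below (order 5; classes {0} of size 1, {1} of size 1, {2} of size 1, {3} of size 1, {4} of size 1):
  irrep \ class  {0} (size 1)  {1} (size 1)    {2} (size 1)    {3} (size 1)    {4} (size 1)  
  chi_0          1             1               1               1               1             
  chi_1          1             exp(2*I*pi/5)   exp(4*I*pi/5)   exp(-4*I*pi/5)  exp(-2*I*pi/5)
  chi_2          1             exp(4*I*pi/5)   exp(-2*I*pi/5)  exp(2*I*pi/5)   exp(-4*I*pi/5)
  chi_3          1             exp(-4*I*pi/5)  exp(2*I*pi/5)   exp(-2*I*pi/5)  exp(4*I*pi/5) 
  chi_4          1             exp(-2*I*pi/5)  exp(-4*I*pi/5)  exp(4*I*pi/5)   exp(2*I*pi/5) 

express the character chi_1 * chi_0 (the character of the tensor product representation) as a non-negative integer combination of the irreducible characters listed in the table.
chi_1 tensor chi_0 = chi_1 (all other irreducibles have multiplicity 0).

Solution. The character of a tensor product is the pointwise product (chi_1 * chi_0)(C) = chi_1(C) * chi_0(C):
  {0}: (1)*(1), {1}: (exp(2*I*pi/5))*(1), {2}: (exp(4*I*pi/5))*(1), {3}: (exp(-4*I*pi/5))*(1), {4}: (exp(-2*I*pi/5))*(1)
so (chi_1 * chi_0) takes values
  {0} -> 1, {1} -> exp(2*I*pi/5), {2} -> exp(4*I*pi/5), {3} -> exp(-4*I*pi/5), {4} -> exp(-2*I*pi/5).
Now take the inner product of this character with each irreducible chi from the table, <chi_1*chi_0, chi> = (1/5) sum_C |C| (chi_1*chi_0)(C) conj(chi(C)):
  <chi_1*chi_0, chi_0> = (1/5)[1*(1)*conj(1) + 1*(exp(2*I*pi/5))*conj(1) + 1*(exp(4*I*pi/5))*conj(1) + 1*(exp(-4*I*pi/5))*conj(1) + 1*(exp(-2*I*pi/5))*conj(1)]
      = (1/5)[(1) + (exp(2*I*pi/5)) + (exp(4*I*pi/5)) + (exp(-4*I*pi/5)) + (exp(-2*I*pi/5))] = 0/5 = 0
  <chi_1*chi_0, chi_1> = (1/5)[1*(1)*conj(1) + 1*(exp(2*I*pi/5))*conj(exp(2*I*pi/5)) + 1*(exp(4*I*pi/5))*conj(exp(4*I*pi/5)) + 1*(exp(-4*I*pi/5))*conj(exp(-4*I*pi/5)) + 1*(exp(-2*I*pi/5))*conj(exp(-2*I*pi/5))]
      = (1/5)[(1) + (1) + (1) + (1) + (1)] = 5/5 = 1
  <chi_1*chi_0, chi_2> = (1/5)[1*(1)*conj(1) + 1*(exp(2*I*pi/5))*conj(exp(4*I*pi/5)) + 1*(exp(4*I*pi/5))*conj(exp(-2*I*pi/5)) + 1*(exp(-4*I*pi/5))*conj(exp(2*I*pi/5)) + 1*(exp(-2*I*pi/5))*conj(exp(-4*I*pi/5))]
      = (1/5)[(1) + (exp(-2*I*pi/5)) + (exp(-4*I*pi/5)) + (exp(4*I*pi/5)) + (exp(2*I*pi/5))] = 0/5 = 0
  <chi_1*chi_0, chi_3> = (1/5)[1*(1)*conj(1) + 1*(exp(2*I*pi/5))*conj(exp(-4*I*pi/5)) + 1*(exp(4*I*pi/5))*conj(exp(2*I*pi/5)) + 1*(exp(-4*I*pi/5))*conj(exp(-2*I*pi/5)) + 1*(exp(-2*I*pi/5))*conj(exp(4*I*pi/5))]
      = (1/5)[(1) + (exp(-4*I*pi/5)) + (exp(2*I*pi/5)) + (exp(-2*I*pi/5)) + (exp(4*I*pi/5))] = 0/5 = 0
  <chi_1*chi_0, chi_4> = (1/5)[1*(1)*conj(1) + 1*(exp(2*I*pi/5))*conj(exp(-2*I*pi/5)) + 1*(exp(4*I*pi/5))*conj(exp(-4*I*pi/5)) + 1*(exp(-4*I*pi/5))*conj(exp(4*I*pi/5)) + 1*(exp(-2*I*pi/5))*conj(exp(2*I*pi/5))]
      = (1/5)[(1) + (exp(4*I*pi/5)) + (exp(-2*I*pi/5)) + (exp(2*I*pi/5)) + (exp(-4*I*pi/5))] = 0/5 = 0
(Exp terms are combined using exp(i*s)*conj(exp(i*t)) = exp(i*(s-t)), and sums of them are collapsed using the identity that for every m > 1 the m distinct m-th roots of unity sum to 0, e.g. 1 + exp(2*I*pi/3) + exp(-2*I*pi/3) = 0.)
Hence the multiplicities are chi_1: 1. Dimension check: dim(chi_1)*dim(chi_0) = 1*1 = 1 and sum (mult * dim) = 1*1 = 1.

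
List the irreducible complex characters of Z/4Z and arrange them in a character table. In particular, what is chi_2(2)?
Character table of Z/4Z (irreps indexed chi_0,...,chi_3 with chi_k(m) = zeta_4^(k*m), zeta_4 = exp(2*pi*i/4)):
  irrep \ class  {0} (size 1)  {1} (size 1)  {2} (size 1)  {3} (size 1)
  chi_0          1             1             1             1           
  chi_1          1             I             -1            -I          
  chi_2          1             -1            1             -1          
  chi_3          1             -I            -1            I           

Spot check: chi_2(2) = zeta_4^(2*2) = zeta_4^4 = 1.

Argument: Z/4Z is abelian, so all 4 irreducible complex representations are 1-dimensional. They are given by chi_k(m) = zeta_4^(k*m) for k = 0,...,3. Row orthogonality: sum_m chi_k(m) conj(chi_l(m)) = 4 * [k = l].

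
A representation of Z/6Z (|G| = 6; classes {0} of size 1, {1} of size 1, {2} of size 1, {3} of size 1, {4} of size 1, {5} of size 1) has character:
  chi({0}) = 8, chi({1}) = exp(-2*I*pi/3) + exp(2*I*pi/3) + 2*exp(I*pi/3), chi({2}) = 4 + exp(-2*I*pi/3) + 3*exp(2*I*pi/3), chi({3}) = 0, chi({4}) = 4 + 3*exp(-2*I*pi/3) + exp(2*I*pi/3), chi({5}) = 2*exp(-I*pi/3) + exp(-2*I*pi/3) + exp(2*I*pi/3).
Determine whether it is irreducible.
Not irreducible (reducible): <chi, chi> = 14 > 1.

Solution. <chi, chi> = (1/|G|) sum_C |C| * |chi(C)|^2 = (1/6)[1*|8|^2 + 1*|exp(-2*I*pi/3) + exp(2*I*pi/3) + 2*exp(I*pi/3)|^2 + 1*|4 + exp(-2*I*pi/3) + 3*exp(2*I*pi/3)|^2 + 1*|0|^2 + 1*|4 + 3*exp(-2*I*pi/3) + exp(2*I*pi/3)|^2 + 1*|2*exp(-I*pi/3) + exp(-2*I*pi/3) + exp(2*I*pi/3)|^2]
  = (1/6)[(64) + (3) + (7) + (0) + (7) + (3)] = 84/6 = 14.
(Exp terms are combined using exp(i*s)*conj(exp(i*t)) = exp(i*(s-t)), and sums of them are collapsed using the identity that for every m > 1 the m distinct m-th roots of unity sum to 0, e.g. 1 + exp(2*I*pi/3) + exp(-2*I*pi/3) = 0.)
A character is irreducible iff <chi, chi> = 1, so this representation is reducible.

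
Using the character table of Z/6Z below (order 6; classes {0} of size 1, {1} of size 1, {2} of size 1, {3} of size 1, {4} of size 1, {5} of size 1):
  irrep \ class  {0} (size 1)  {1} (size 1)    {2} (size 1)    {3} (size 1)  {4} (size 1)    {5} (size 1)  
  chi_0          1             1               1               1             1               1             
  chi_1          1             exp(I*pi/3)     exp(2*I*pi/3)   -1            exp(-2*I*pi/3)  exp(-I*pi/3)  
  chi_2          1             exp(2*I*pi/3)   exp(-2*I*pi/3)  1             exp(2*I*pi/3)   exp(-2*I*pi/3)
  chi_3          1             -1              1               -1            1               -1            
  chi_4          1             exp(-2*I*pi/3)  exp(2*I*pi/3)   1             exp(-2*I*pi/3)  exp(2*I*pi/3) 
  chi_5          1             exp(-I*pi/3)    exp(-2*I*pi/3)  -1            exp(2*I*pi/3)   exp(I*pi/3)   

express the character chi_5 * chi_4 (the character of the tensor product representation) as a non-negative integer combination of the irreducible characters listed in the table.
chi_5 tensor chi_4 = chi_3 (all other irreducibles have multiplicity 0).

Proof sketch: The character of a tensor product is the pointwise product (chi_5 * chi_4)(C) = chi_5(C) * chi_4(C):
  {0}: (1)*(1), {1}: (exp(-I*pi/3))*(exp(-2*I*pi/3)), {2}: (exp(-2*I*pi/3))*(exp(2*I*pi/3)), {3}: (-1)*(1), {4}: (exp(2*I*pi/3))*(exp(-2*I*pi/3)), {5}: (exp(I*pi/3))*(exp(2*I*pi/3))
so (chi_5 * chi_4) takes values
  {0} -> 1, {1} -> -1, {2} -> 1, {3} -> -1, {4} -> 1, {5} -> -1.
Now take the inner product of this character with each irreducible chi from the table, <chi_5*chi_4, chi> = (1/6) sum_C |C| (chi_5*chi_4)(C) conj(chi(C)):
  <chi_5*chi_4, chi_0> = (1/6)[1*(1)*conj(1) + 1*(-1)*conj(1) + 1*(1)*conj(1) + 1*(-1)*conj(1) + 1*(1)*conj(1) + 1*(-1)*conj(1)]
      = (1/6)[(1) + (-1) + (1) + (-1) + (1) + (-1)] = 0/6 = 0
  <chi_5*chi_4, chi_1> = (1/6)[1*(1)*conj(1) + 1*(-1)*conj(exp(I*pi/3)) + 1*(1)*conj(exp(2*I*pi/3)) + 1*(-1)*conj(-1) + 1*(1)*conj(exp(-2*I*pi/3)) + 1*(-1)*conj(exp(-I*pi/3))]
      = (1/6)[(1) + (-exp(-I*pi/3)) + (exp(-2*I*pi/3)) + (1) + (exp(2*I*pi/3)) + (-exp(I*pi/3))] = 0/6 = 0
  <chi_5*chi_4, chi_2> = (1/6)[1*(1)*conj(1) + 1*(-1)*conj(exp(2*I*pi/3)) + 1*(1)*conj(exp(-2*I*pi/3)) + 1*(-1)*conj(1) + 1*(1)*conj(exp(2*I*pi/3)) + 1*(-1)*conj(exp(-2*I*pi/3))]
      = (1/6)[(1) + (-exp(-2*I*pi/3)) + (exp(2*I*pi/3)) + (-1) + (exp(-2*I*pi/3)) + (-exp(2*I*pi/3))] = 0/6 = 0
  <chi_5*chi_4, chi_3> = (1/6)[1*(1)*conj(1) + 1*(-1)*conj(-1) + 1*(1)*conj(1) + 1*(-1)*conj(-1) + 1*(1)*conj(1) + 1*(-1)*conj(-1)]
      = (1/6)[(1) + (1) + (1) + (1) + (1) + (1)] = 6/6 = 1
  <chi_5*chi_4, chi_4> = (1/6)[1*(1)*conj(1) + 1*(-1)*conj(exp(-2*I*pi/3)) + 1*(1)*conj(exp(2*I*pi/3)) + 1*(-1)*conj(1) + 1*(1)*conj(exp(-2*I*pi/3)) + 1*(-1)*conj(exp(2*I*pi/3))]
      = (1/6)[(1) + (-exp(2*I*pi/3)) + (exp(-2*I*pi/3)) + (-1) + (exp(2*I*pi/3)) + (-exp(-2*I*pi/3))] = 0/6 = 0
  <chi_5*chi_4, chi_5> = (1/6)[1*(1)*conj(1) + 1*(-1)*conj(exp(-I*pi/3)) + 1*(1)*conj(exp(-2*I*pi/3)) + 1*(-1)*conj(-1) + 1*(1)*conj(exp(2*I*pi/3)) + 1*(-1)*conj(exp(I*pi/3))]
      = (1/6)[(1) + (-exp(I*pi/3)) + (exp(2*I*pi/3)) + (1) + (exp(-2*I*pi/3)) + (-exp(-I*pi/3))] = 0/6 = 0
(Exp terms are combined using exp(i*s)*conj(exp(i*t)) = exp(i*(s-t)), and sums of them are collapsed using the identity that for every m > 1 the m distinct m-th roots of unity sum to 0, e.g. 1 + exp(2*I*pi/3) + exp(-2*I*pi/3) = 0.)
Hence the multiplicities are chi_3: 1. Dimension check: dim(chi_5)*dim(chi_4) = 1*1 = 1 and sum (mult * dim) = 1*1 = 1.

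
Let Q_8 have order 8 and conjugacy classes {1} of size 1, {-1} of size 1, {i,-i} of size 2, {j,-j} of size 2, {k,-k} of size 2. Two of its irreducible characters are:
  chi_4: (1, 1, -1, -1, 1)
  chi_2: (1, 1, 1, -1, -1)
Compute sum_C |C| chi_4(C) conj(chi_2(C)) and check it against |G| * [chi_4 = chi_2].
Sum = 0; so <chi_4, chi_2> = 0 (distinct irreducibles are orthogonal).

Solution. Compute term by term over conjugacy classes (|C| * chi_4(C) * conj(chi_2(C))):
  1*(1)*conj(1) + 1*(1)*conj(1) + 2*(-1)*conj(1) + 2*(-1)*conj(-1) + 2*(1)*conj(-1)
  = (1) + (1) + (-2) + (2) + (-2)
  = 0.
Dividing by |G| = 8 gives 0/8 = 0, matching the row-orthogonality relation <chi_4, chi_2> = [chi_4 = chi_2].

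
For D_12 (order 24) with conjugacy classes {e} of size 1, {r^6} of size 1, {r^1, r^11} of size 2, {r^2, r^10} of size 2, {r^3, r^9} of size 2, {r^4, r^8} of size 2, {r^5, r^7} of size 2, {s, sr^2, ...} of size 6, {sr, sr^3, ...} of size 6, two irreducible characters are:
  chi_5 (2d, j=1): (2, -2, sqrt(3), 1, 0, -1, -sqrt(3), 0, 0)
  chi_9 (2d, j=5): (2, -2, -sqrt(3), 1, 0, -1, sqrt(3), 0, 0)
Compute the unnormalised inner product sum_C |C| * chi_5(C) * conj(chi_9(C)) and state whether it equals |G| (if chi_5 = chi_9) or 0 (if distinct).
Sum = 0; so <chi_5, chi_9> = 0 (distinct irreducibles are orthogonal).

Working: Compute term by term over conjugacy classes (|C| * chi_5(C) * conj(chi_9(C))):
  1*(2)*conj(2) + 1*(-2)*conj(-2) + 2*(sqrt(3))*conj(-sqrt(3)) + 2*(1)*conj(1) + 2*(0)*conj(0) + 2*(-1)*conj(-1) + 2*(-sqrt(3))*conj(sqrt(3)) + 6*(0)*conj(0) + 6*(0)*conj(0)
  = (4) + (4) + (-6) + (2) + (0) + (2) + (-6) + (0) + (0)
  = 0.
Dividing by |G| = 24 gives 0/24 = 0, matching the row-orthogonality relation <chi_5, chi_9> = [chi_5 = chi_9].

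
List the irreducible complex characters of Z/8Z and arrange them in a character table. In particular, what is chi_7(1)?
Character table of Z/8Z (irreps indexed chi_0,...,chi_7 with chi_k(m) = zeta_8^(k*m), zeta_8 = exp(2*pi*i/8)):
  irrep \ class  {0} (size 1)  {1} (size 1)    {2} (size 1)  {3} (size 1)    {4} (size 1)  {5} (size 1)    {6} (size 1)  {7} (size 1)  
  chi_0          1             1               1             1               1             1               1             1             
  chi_1          1             exp(I*pi/4)     I             exp(3*I*pi/4)   -1            exp(-3*I*pi/4)  -I            exp(-I*pi/4)  
  chi_2          1             I               -1            -I              1             I               -1            -I            
  chi_3          1             exp(3*I*pi/4)   -I            exp(I*pi/4)     -1            exp(-I*pi/4)    I             exp(-3*I*pi/4)
  chi_4          1             -1              1             -1              1             -1              1             -1            
  chi_5          1             exp(-3*I*pi/4)  I             exp(-I*pi/4)    -1            exp(I*pi/4)     -I            exp(3*I*pi/4) 
  chi_6          1             -I              -1            I               1             -I              -1            I             
  chi_7          1             exp(-I*pi/4)    -I            exp(-3*I*pi/4)  -1            exp(3*I*pi/4)   I             exp(I*pi/4)   

Spot check: chi_7(1) = zeta_8^(7*1) = zeta_8^7 = exp(-I*pi/4).

Justification: Z/8Z is abelian, so all 8 irreducible complex representations are 1-dimensional. They are given by chi_k(m) = zeta_8^(k*m) for k = 0,...,7. Row orthogonality: sum_m chi_k(m) conj(chi_l(m)) = 8 * [k = l].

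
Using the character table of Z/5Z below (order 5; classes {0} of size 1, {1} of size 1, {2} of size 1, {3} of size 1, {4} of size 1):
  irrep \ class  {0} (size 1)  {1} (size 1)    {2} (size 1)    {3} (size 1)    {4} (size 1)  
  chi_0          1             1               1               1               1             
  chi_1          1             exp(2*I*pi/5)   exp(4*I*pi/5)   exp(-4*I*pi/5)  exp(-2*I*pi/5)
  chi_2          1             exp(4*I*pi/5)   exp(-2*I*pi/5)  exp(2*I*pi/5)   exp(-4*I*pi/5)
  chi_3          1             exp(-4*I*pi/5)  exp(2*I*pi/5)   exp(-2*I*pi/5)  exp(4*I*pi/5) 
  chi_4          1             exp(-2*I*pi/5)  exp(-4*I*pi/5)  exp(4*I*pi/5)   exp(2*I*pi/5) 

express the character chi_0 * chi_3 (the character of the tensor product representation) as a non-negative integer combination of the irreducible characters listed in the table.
chi_0 tensor chi_3 = chi_3 (all other irreducibles have multiplicity 0).

Why: The character of a tensor product is the pointwise product (chi_0 * chi_3)(C) = chi_0(C) * chi_3(C):
  {0}: (1)*(1), {1}: (1)*(exp(-4*I*pi/5)), {2}: (1)*(exp(2*I*pi/5)), {3}: (1)*(exp(-2*I*pi/5)), {4}: (1)*(exp(4*I*pi/5))
so (chi_0 * chi_3) takes values
  {0} -> 1, {1} -> exp(-4*I*pi/5), {2} -> exp(2*I*pi/5), {3} -> exp(-2*I*pi/5), {4} -> exp(4*I*pi/5).
Now take the inner product of this character with each irreducible chi from the table, <chi_0*chi_3, chi> = (1/5) sum_C |C| (chi_0*chi_3)(C) conj(chi(C)):
  <chi_0*chi_3, chi_0> = (1/5)[1*(1)*conj(1) + 1*(exp(-4*I*pi/5))*conj(1) + 1*(exp(2*I*pi/5))*conj(1) + 1*(exp(-2*I*pi/5))*conj(1) + 1*(exp(4*I*pi/5))*conj(1)]
      = (1/5)[(1) + (exp(-4*I*pi/5)) + (exp(2*I*pi/5)) + (exp(-2*I*pi/5)) + (exp(4*I*pi/5))] = 0/5 = 0
  <chi_0*chi_3, chi_1> = (1/5)[1*(1)*conj(1) + 1*(exp(-4*I*pi/5))*conj(exp(2*I*pi/5)) + 1*(exp(2*I*pi/5))*conj(exp(4*I*pi/5)) + 1*(exp(-2*I*pi/5))*conj(exp(-4*I*pi/5)) + 1*(exp(4*I*pi/5))*conj(exp(-2*I*pi/5))]
      = (1/5)[(1) + (exp(4*I*pi/5)) + (exp(-2*I*pi/5)) + (exp(2*I*pi/5)) + (exp(-4*I*pi/5))] = 0/5 = 0
  <chi_0*chi_3, chi_2> = (1/5)[1*(1)*conj(1) + 1*(exp(-4*I*pi/5))*conj(exp(4*I*pi/5)) + 1*(exp(2*I*pi/5))*conj(exp(-2*I*pi/5)) + 1*(exp(-2*I*pi/5))*conj(exp(2*I*pi/5)) + 1*(exp(4*I*pi/5))*conj(exp(-4*I*pi/5))]
      = (1/5)[(1) + (exp(2*I*pi/5)) + (exp(4*I*pi/5)) + (exp(-4*I*pi/5)) + (exp(-2*I*pi/5))] = 0/5 = 0
  <chi_0*chi_3, chi_3> = (1/5)[1*(1)*conj(1) + 1*(exp(-4*I*pi/5))*conj(exp(-4*I*pi/5)) + 1*(exp(2*I*pi/5))*conj(exp(2*I*pi/5)) + 1*(exp(-2*I*pi/5))*conj(exp(-2*I*pi/5)) + 1*(exp(4*I*pi/5))*conj(exp(4*I*pi/5))]
      = (1/5)[(1) + (1) + (1) + (1) + (1)] = 5/5 = 1
  <chi_0*chi_3, chi_4> = (1/5)[1*(1)*conj(1) + 1*(exp(-4*I*pi/5))*conj(exp(-2*I*pi/5)) + 1*(exp(2*I*pi/5))*conj(exp(-4*I*pi/5)) + 1*(exp(-2*I*pi/5))*conj(exp(4*I*pi/5)) + 1*(exp(4*I*pi/5))*conj(exp(2*I*pi/5))]
      = (1/5)[(1) + (exp(-2*I*pi/5)) + (exp(-4*I*pi/5)) + (exp(4*I*pi/5)) + (exp(2*I*pi/5))] = 0/5 = 0
(Exp terms are combined using exp(i*s)*conj(exp(i*t)) = exp(i*(s-t)), and sums of them are collapsed using the identity that for every m > 1 the m distinct m-th roots of unity sum to 0, e.g. 1 + exp(2*I*pi/3) + exp(-2*I*pi/3) = 0.)
Hence the multiplicities are chi_3: 1. Dimension check: dim(chi_0)*dim(chi_3) = 1*1 = 1 and sum (mult * dim) = 1*1 = 1.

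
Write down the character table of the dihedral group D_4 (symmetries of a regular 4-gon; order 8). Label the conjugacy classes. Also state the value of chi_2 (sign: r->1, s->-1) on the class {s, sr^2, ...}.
Conjugacy classes: {e} of size 1, {r^2} of size 1, {r^1, r^3} of size 2, {s, sr^2, ...} of size 2, {sr, sr^3, ...} of size 2.
Character table:
  irrep \ class              {e} (size 1)  {r^2} (size 1)  {r^1, r^3} (size 2)  {s, sr^2, ...} (size 2)  {sr, sr^3, ...} (size 2)
  chi_1 (triv)               1             1               1                    1                        1                       
  chi_2 (sign: r->1, s->-1)  1             1               1                    -1                       -1                      
  chi_3 (r->-1, s->1)        1             1               -1                   1                        -1                      
  chi_4 (r->-1, s->-1)       1             1               -1                   -1                       1                       
  chi_5 (2d, j=1)            2             -2              0                    0                        0                       

Spot check: chi_2 (sign: r->1, s->-1) on {s, sr^2, ...} = -1.

Details: D_4 has order 2*4 = 8 with 5 conjugacy classes, hence 5 irreducibles. Sum of squared dims 1 + 1 + 1 + 1 + 4 = 8 = |G|. Linear characters come from the abelianisation; the 2-dimensional irreps have character r^k -> 2*cos(2*pi*j*k/4), reflections -> 0.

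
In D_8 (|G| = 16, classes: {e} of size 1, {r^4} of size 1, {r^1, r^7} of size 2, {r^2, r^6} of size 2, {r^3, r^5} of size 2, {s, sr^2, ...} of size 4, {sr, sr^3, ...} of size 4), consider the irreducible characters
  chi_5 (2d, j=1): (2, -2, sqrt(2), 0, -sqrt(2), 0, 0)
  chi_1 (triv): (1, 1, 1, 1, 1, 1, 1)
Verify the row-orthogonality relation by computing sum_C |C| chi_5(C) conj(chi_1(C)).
Sum = 0; so <chi_5, chi_1> = 0 (distinct irreducibles are orthogonal).

Solution. Compute term by term over conjugacy classes (|C| * chi_5(C) * conj(chi_1(C))):
  1*(2)*conj(1) + 1*(-2)*conj(1) + 2*(sqrt(2))*conj(1) + 2*(0)*conj(1) + 2*(-sqrt(2))*conj(1) + 4*(0)*conj(1) + 4*(0)*conj(1)
  = (2) + (-2) + (2*sqrt(2)) + (0) + (-2*sqrt(2)) + (0) + (0)
  = 0.
Dividing by |G| = 16 gives 0/16 = 0, matching the row-orthogonality relation <chi_5, chi_1> = [chi_5 = chi_1].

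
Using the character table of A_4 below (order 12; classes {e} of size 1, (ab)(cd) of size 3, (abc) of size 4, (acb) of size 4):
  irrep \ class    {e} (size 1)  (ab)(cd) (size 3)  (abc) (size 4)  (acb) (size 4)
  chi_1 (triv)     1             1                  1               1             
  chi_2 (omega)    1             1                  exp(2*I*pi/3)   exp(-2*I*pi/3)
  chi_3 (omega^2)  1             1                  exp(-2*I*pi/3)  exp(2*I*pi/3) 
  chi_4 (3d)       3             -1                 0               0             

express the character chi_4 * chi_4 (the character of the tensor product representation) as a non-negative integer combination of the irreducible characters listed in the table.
chi_4 tensor chi_4 = chi_1 + chi_2 + chi_3 + 2*chi_4 (all other irreducibles have multiplicity 0).

Details: The character of a tensor product is the pointwise product (chi_4 * chi_4)(C) = chi_4(C) * chi_4(C):
  {e}: (3)*(3), (ab)(cd): (-1)*(-1), (abc): (0)*(0), (acb): (0)*(0)
so (chi_4 * chi_4) takes values
  {e} -> 9, (ab)(cd) -> 1, (abc) -> 0, (acb) -> 0.
Now take the inner product of this character with each irreducible chi from the table, <chi_4*chi_4, chi> = (1/12) sum_C |C| (chi_4*chi_4)(C) conj(chi(C)):
  <chi_4*chi_4, chi_1> = (1/12)[1*(9)*conj(1) + 3*(1)*conj(1) + 4*(0)*conj(1) + 4*(0)*conj(1)]
      = (1/12)[(9) + (3) + (0) + (0)] = 12/12 = 1
  <chi_4*chi_4, chi_2> = (1/12)[1*(9)*conj(1) + 3*(1)*conj(1) + 4*(0)*conj(exp(2*I*pi/3)) + 4*(0)*conj(exp(-2*I*pi/3))]
      = (1/12)[(9) + (3) + (0) + (0)] = 12/12 = 1
  <chi_4*chi_4, chi_3> = (1/12)[1*(9)*conj(1) + 3*(1)*conj(1) + 4*(0)*conj(exp(-2*I*pi/3)) + 4*(0)*conj(exp(2*I*pi/3))]
      = (1/12)[(9) + (3) + (0) + (0)] = 12/12 = 1
  <chi_4*chi_4, chi_4> = (1/12)[1*(9)*conj(3) + 3*(1)*conj(-1) + 4*(0)*conj(0) + 4*(0)*conj(0)]
      = (1/12)[(27) + (-3) + (0) + (0)] = 24/12 = 2
(Exp terms are combined using exp(i*s)*conj(exp(i*t)) = exp(i*(s-t)), and sums of them are collapsed using the identity that for every m > 1 the m distinct m-th roots of unity sum to 0, e.g. 1 + exp(2*I*pi/3) + exp(-2*I*pi/3) = 0.)
Hence the multiplicities are chi_1: 1, chi_2: 1, chi_3: 1, chi_4: 2. Dimension check: dim(chi_4)*dim(chi_4) = 3*3 = 9 and sum (mult * dim) = 1*1 + 1*1 + 1*1 + 2*3 = 9.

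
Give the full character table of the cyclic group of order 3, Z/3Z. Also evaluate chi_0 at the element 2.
Character table of Z/3Z (irreps indexed chi_0,...,chi_2 with chi_k(m) = zeta_3^(k*m), zeta_3 = exp(2*pi*i/3)):
  irrep \ class  {0} (size 1)  {1} (size 1)    {2} (size 1)  
  chi_0          1             1               1             
  chi_1          1             exp(2*I*pi/3)   exp(-2*I*pi/3)
  chi_2          1             exp(-2*I*pi/3)  exp(2*I*pi/3) 

Spot check: chi_0(2) = zeta_3^(0*2) = zeta_3^0 = 1.

Explanation: Z/3Z is abelian, so all 3 irreducible complex representations are 1-dimensional. They are given by chi_k(m) = zeta_3^(k*m) for k = 0,...,2. Row orthogonality: sum_m chi_k(m) conj(chi_l(m)) = 3 * [k = l].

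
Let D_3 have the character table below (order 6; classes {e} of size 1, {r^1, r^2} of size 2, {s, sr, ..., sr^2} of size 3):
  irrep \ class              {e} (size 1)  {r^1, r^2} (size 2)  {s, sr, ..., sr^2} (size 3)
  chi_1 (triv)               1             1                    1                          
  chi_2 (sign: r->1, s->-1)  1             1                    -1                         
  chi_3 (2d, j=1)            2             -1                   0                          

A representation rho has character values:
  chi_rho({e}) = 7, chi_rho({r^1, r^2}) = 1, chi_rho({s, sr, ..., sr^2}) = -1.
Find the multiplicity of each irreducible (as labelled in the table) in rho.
Multiplicities: chi_1: 1, chi_2: 2, chi_3: 2.

Explanation: Use <chi_rho, chi> = (1/|G|) sum_C |C| * chi_rho(C) * conj(chi(C)) with |G| = 6 for each irreducible chi in the table:
  <chi_rho, chi_1> = (1/6)[1*(7)*conj(1) + 2*(1)*conj(1) + 3*(-1)*conj(1)]
      = (1/6)[(7) + (2) + (-3)] = 6/6 = 1
  <chi_rho, chi_2> = (1/6)[1*(7)*conj(1) + 2*(1)*conj(1) + 3*(-1)*conj(-1)]
      = (1/6)[(7) + (2) + (3)] = 12/6 = 2
  <chi_rho, chi_3> = (1/6)[1*(7)*conj(2) + 2*(1)*conj(-1) + 3*(-1)*conj(0)]
      = (1/6)[(14) + (-2) + (0)] = 12/6 = 2
Dimension check: dim(rho) = sum (mult * dim) = 1*1 + 2*1 + 2*2 = 7 = chi_rho(e) = 7.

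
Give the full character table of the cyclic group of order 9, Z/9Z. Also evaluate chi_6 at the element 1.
Character table of Z/9Z (irreps indexed chi_0,...,chi_8 with chi_k(m) = zeta_9^(k*m), zeta_9 = exp(2*pi*i/9)):
  irrep \ class  {0} (size 1)  {1} (size 1)    {2} (size 1)    {3} (size 1)    {4} (size 1)    {5} (size 1)    {6} (size 1)    {7} (size 1)    {8} (size 1)  
  chi_0          1             1               1               1               1               1               1               1               1             
  chi_1          1             exp(2*I*pi/9)   exp(4*I*pi/9)   exp(2*I*pi/3)   exp(8*I*pi/9)   exp(-8*I*pi/9)  exp(-2*I*pi/3)  exp(-4*I*pi/9)  exp(-2*I*pi/9)
  chi_2          1             exp(4*I*pi/9)   exp(8*I*pi/9)   exp(-2*I*pi/3)  exp(-2*I*pi/9)  exp(2*I*pi/9)   exp(2*I*pi/3)   exp(-8*I*pi/9)  exp(-4*I*pi/9)
  chi_3          1             exp(2*I*pi/3)   exp(-2*I*pi/3)  1               exp(2*I*pi/3)   exp(-2*I*pi/3)  1               exp(2*I*pi/3)   exp(-2*I*pi/3)
  chi_4          1             exp(8*I*pi/9)   exp(-2*I*pi/9)  exp(2*I*pi/3)   exp(-4*I*pi/9)  exp(4*I*pi/9)   exp(-2*I*pi/3)  exp(2*I*pi/9)   exp(-8*I*pi/9)
  chi_5          1             exp(-8*I*pi/9)  exp(2*I*pi/9)   exp(-2*I*pi/3)  exp(4*I*pi/9)   exp(-4*I*pi/9)  exp(2*I*pi/3)   exp(-2*I*pi/9)  exp(8*I*pi/9) 
  chi_6          1             exp(-2*I*pi/3)  exp(2*I*pi/3)   1               exp(-2*I*pi/3)  exp(2*I*pi/3)   1               exp(-2*I*pi/3)  exp(2*I*pi/3) 
  chi_7          1             exp(-4*I*pi/9)  exp(-8*I*pi/9)  exp(2*I*pi/3)   exp(2*I*pi/9)   exp(-2*I*pi/9)  exp(-2*I*pi/3)  exp(8*I*pi/9)   exp(4*I*pi/9) 
  chi_8          1             exp(-2*I*pi/9)  exp(-4*I*pi/9)  exp(-2*I*pi/3)  exp(-8*I*pi/9)  exp(8*I*pi/9)   exp(2*I*pi/3)   exp(4*I*pi/9)   exp(2*I*pi/9) 

Spot check: chi_6(1) = zeta_9^(6*1) = zeta_9^6 = exp(-2*I*pi/3).

Explanation: Z/9Z is abelian, so all 9 irreducible complex representations are 1-dimensional. They are given by chi_k(m) = zeta_9^(k*m) for k = 0,...,8. Row orthogonality: sum_m chi_k(m) conj(chi_l(m)) = 9 * [k = l].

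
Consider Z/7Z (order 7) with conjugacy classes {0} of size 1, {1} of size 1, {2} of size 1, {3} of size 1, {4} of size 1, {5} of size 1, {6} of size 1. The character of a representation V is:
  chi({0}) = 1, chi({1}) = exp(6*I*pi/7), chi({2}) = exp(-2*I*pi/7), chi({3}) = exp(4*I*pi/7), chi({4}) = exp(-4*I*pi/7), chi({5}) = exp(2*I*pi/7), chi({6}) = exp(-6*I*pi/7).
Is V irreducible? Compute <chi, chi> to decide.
Irreducible: <chi, chi> = 1.

<chi, chi> = (1/|G|) sum_C |C| * |chi(C)|^2 = (1/7)[1*|1|^2 + 1*|exp(6*I*pi/7)|^2 + 1*|exp(-2*I*pi/7)|^2 + 1*|exp(4*I*pi/7)|^2 + 1*|exp(-4*I*pi/7)|^2 + 1*|exp(2*I*pi/7)|^2 + 1*|exp(-6*I*pi/7)|^2]
  = (1/7)[(1) + (1) + (1) + (1) + (1) + (1) + (1)] = 7/7 = 1.
(Exp terms are combined using exp(i*s)*conj(exp(i*t)) = exp(i*(s-t)), and sums of them are collapsed using the identity that for every m > 1 the m distinct m-th roots of unity sum to 0, e.g. 1 + exp(2*I*pi/3) + exp(-2*I*pi/3) = 0.)
A character is irreducible iff <chi, chi> = 1, so this representation is irreducible.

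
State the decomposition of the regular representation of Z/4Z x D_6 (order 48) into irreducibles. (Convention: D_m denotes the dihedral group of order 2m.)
Each irreducible V_i of dimension d_i appears with multiplicity d_i, i.e. rho_reg = (direct sum over all irreducibles V_i) d_i V_i. The irreducible dimensions for Z/4Z x D_6 are 1, 1, 1, 1, 1, 1, 1, 1, 1, 1, 1, 1, 1, 1, 1, 1, 2, 2, 2, 2, 2, 2, 2, 2: 16 irreducibles of dimension 1, each with multiplicity 1; 8 irreducibles of dimension 2, each with multiplicity 2. Total dimension 16*1*1 + 8*2*2 = 48 = |G|.

Solution. General theorem: in the regular representation of a finite group G, each irreducible appears with multiplicity equal to its dimension. Check: dim(rho_reg) = sum d_i^2 = 1 + 1 + 1 + 1 + 1 + 1 + 1 + 1 + 1 + 1 + 1 + 1 + 1 + 1 + 1 + 1 + 4 + 4 + 4 + 4 + 4 + 4 + 4 + 4 = 48 = |G|.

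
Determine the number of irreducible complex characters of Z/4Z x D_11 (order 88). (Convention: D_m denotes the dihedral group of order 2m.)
28

Solution. The number of irreducible complex representations of a finite group equals its number of conjugacy classes. For a direct product, #classes(G x H) = #classes(G) * #classes(H). Z/4Z has 4 classes (abelian), D_11 has 7 classes, so 4 * 7 = 28, so Z/4Z x D_11 (order 88) has exactly 28 irreducible complex representations.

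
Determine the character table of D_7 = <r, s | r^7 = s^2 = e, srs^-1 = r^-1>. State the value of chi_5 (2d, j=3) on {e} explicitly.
Conjugacy classes: {e} of size 1, {r^1, r^6} of size 2, {r^2, r^5} of size 2, {r^3, r^4} of size 2, {s, sr, ..., sr^6} of size 7.
Character table:
  irrep \ class              {e} (size 1)  {r^1, r^6} (size 2)  {r^2, r^5} (size 2)  {r^3, r^4} (size 2)  {s, sr, ..., sr^6} (size 7)
  chi_1 (triv)               1             1                    1                    1                    1                          
  chi_2 (sign: r->1, s->-1)  1             1                    1                    1                    -1                         
  chi_3 (2d, j=1)            2             2*cos(2*pi/7)        -2*cos(3*pi/7)       -2*cos(pi/7)         0                          
  chi_4 (2d, j=2)            2             -2*cos(3*pi/7)       -2*cos(pi/7)         2*cos(2*pi/7)        0                          
  chi_5 (2d, j=3)            2             -2*cos(pi/7)         2*cos(2*pi/7)        -2*cos(3*pi/7)       0                          

Spot check: chi_5 (2d, j=3) on {e} = 2.

Details: D_7 has order 2*7 = 14 with 5 conjugacy classes, hence 5 irreducibles. Sum of squared dims 1 + 1 + 4 + 4 + 4 = 14 = |G|. Linear characters come from the abelianisation; the 2-dimensional irreps have character r^k -> 2*cos(2*pi*j*k/7), reflections -> 0.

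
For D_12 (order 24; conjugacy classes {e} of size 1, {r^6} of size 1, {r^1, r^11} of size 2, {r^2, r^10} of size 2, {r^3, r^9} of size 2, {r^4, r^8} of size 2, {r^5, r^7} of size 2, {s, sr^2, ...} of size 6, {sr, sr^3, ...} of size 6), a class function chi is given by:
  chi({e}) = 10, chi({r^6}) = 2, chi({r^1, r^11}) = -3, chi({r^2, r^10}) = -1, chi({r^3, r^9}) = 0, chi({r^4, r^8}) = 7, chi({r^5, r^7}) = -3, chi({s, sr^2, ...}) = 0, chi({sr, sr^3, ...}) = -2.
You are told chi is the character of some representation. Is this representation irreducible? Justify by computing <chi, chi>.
Not irreducible (reducible): <chi, chi> = 11 > 1.

Argument: <chi, chi> = (1/|G|) sum_C |C| * |chi(C)|^2 = (1/24)[1*|10|^2 + 1*|2|^2 + 2*|-3|^2 + 2*|-1|^2 + 2*|0|^2 + 2*|7|^2 + 2*|-3|^2 + 6*|0|^2 + 6*|-2|^2]
  = (1/24)[(100) + (4) + (18) + (2) + (0) + (98) + (18) + (0) + (24)] = 264/24 = 11.
A character is irreducible iff <chi, chi> = 1, so this representation is reducible.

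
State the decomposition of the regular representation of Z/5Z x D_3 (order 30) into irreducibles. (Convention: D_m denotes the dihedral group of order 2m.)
Each irreducible V_i of dimension d_i appears with multiplicity d_i, i.e. rho_reg = (direct sum over all irreducibles V_i) d_i V_i. The irreducible dimensions for Z/5Z x D_3 are 1, 1, 1, 1, 1, 1, 1, 1, 1, 1, 2, 2, 2, 2, 2: 10 irreducibles of dimension 1, each with multiplicity 1; 5 irreducibles of dimension 2, each with multiplicity 2. Total dimension 10*1*1 + 5*2*2 = 30 = |G|.

Details: General theorem: in the regular representation of a finite group G, each irreducible appears with multiplicity equal to its dimension. Check: dim(rho_reg) = sum d_i^2 = 1 + 1 + 1 + 1 + 1 + 1 + 1 + 1 + 1 + 1 + 4 + 4 + 4 + 4 + 4 = 30 = |G|.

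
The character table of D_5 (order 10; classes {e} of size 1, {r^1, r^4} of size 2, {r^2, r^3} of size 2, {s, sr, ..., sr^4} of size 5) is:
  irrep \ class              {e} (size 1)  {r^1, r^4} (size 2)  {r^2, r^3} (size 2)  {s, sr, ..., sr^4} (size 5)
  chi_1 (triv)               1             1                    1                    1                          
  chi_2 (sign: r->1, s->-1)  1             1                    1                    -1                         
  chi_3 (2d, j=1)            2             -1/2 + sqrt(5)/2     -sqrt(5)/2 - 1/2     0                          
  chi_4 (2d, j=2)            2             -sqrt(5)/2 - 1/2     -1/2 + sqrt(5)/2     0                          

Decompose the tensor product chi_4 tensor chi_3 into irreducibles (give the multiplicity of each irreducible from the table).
chi_4 tensor chi_3 = chi_3 + chi_4 (all other irreducibles have multiplicity 0).

Reasoning: The character of a tensor product is the pointwise product (chi_4 * chi_3)(C) = chi_4(C) * chi_3(C):
  {e}: (2)*(2), {r^1, r^4}: (-sqrt(5)/2 - 1/2)*(-1/2 + sqrt(5)/2), {r^2, r^3}: (-1/2 + sqrt(5)/2)*(-sqrt(5)/2 - 1/2), {s, sr, ..., sr^4}: (0)*(0)
so (chi_4 * chi_3) takes values
  {e} -> 4, {r^1, r^4} -> -1, {r^2, r^3} -> -1, {s, sr, ..., sr^4} -> 0.
Now take the inner product of this character with each irreducible chi from the table, <chi_4*chi_3, chi> = (1/10) sum_C |C| (chi_4*chi_3)(C) conj(chi(C)):
  <chi_4*chi_3, chi_1> = (1/10)[1*(4)*conj(1) + 2*(-1)*conj(1) + 2*(-1)*conj(1) + 5*(0)*conj(1)]
      = (1/10)[(4) + (-2) + (-2) + (0)] = 0/10 = 0
  <chi_4*chi_3, chi_2> = (1/10)[1*(4)*conj(1) + 2*(-1)*conj(1) + 2*(-1)*conj(1) + 5*(0)*conj(-1)]
      = (1/10)[(4) + (-2) + (-2) + (0)] = 0/10 = 0
  <chi_4*chi_3, chi_3> = (1/10)[1*(4)*conj(2) + 2*(-1)*conj(-1/2 + sqrt(5)/2) + 2*(-1)*conj(-sqrt(5)/2 - 1/2) + 5*(0)*conj(0)]
      = (1/10)[(8) + (1 - sqrt(5)) + (1 + sqrt(5)) + (0)] = 10/10 = 1
  <chi_4*chi_3, chi_4> = (1/10)[1*(4)*conj(2) + 2*(-1)*conj(-sqrt(5)/2 - 1/2) + 2*(-1)*conj(-1/2 + sqrt(5)/2) + 5*(0)*conj(0)]
      = (1/10)[(8) + (1 + sqrt(5)) + (1 - sqrt(5)) + (0)] = 10/10 = 1
Hence the multiplicities are chi_3: 1, chi_4: 1. Dimension check: dim(chi_4)*dim(chi_3) = 2*2 = 4 and sum (mult * dim) = 1*2 + 1*2 = 4.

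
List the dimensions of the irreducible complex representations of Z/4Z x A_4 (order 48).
Dimensions: 1, 1, 1, 1, 1, 1, 1, 1, 1, 1, 1, 1, 3, 3, 3, 3

Reasoning: There are 16 irreducibles (= number of conjugacy classes). Their dimensions d_i satisfy sum d_i^2 = |G| = 48: 1 + 1 + 1 + 1 + 1 + 1 + 1 + 1 + 1 + 1 + 1 + 1 + 9 + 9 + 9 + 9 = 48. (For the product with Z/4Z: each of the 4 1-dim characters of Z/4Z tensors with each irrep of A_4, giving 4 copies of each A_4-dimension.)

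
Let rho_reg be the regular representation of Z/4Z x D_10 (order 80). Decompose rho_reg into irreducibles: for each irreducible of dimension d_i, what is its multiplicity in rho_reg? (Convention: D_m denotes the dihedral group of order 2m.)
Each irreducible V_i of dimension d_i appears with multiplicity d_i, i.e. rho_reg = (direct sum over all irreducibles V_i) d_i V_i. The irreducible dimensions for Z/4Z x D_10 are 1, 1, 1, 1, 1, 1, 1, 1, 1, 1, 1, 1, 1, 1, 1, 1, 2, 2, 2, 2, 2, 2, 2, 2, 2, 2, 2, 2, 2, 2, 2, 2: 16 irreducibles of dimension 1, each with multiplicity 1; 16 irreducibles of dimension 2, each with multiplicity 2. Total dimension 16*1*1 + 16*2*2 = 80 = |G|.

Solution. General theorem: in the regular representation of a finite group G, each irreducible appears with multiplicity equal to its dimension. Check: dim(rho_reg) = sum d_i^2 = 1 + 1 + 1 + 1 + 1 + 1 + 1 + 1 + 1 + 1 + 1 + 1 + 1 + 1 + 1 + 1 + 4 + 4 + 4 + 4 + 4 + 4 + 4 + 4 + 4 + 4 + 4 + 4 + 4 + 4 + 4 + 4 = 80 = |G|.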